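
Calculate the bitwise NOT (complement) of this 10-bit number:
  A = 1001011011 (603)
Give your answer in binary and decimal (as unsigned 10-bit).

Flip each bit (0->1, 1->0):
  1001011011
  0110100100

Answer: 0110100100 (420)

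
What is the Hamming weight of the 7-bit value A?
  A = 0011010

0011010
1-bits at positions (from bit 0 = LSB): 1, 3, 4
Count = 3

Answer: 3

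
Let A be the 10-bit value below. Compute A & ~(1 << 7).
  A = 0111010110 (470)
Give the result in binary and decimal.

Mask = ~(1 << 7) = 1101111111
Bit 7 of A is 1, so AND-ing with the mask clears it to 0.
  0111010110
& 1101111111
------------
  0101010110

Answer: 0101010110 (342)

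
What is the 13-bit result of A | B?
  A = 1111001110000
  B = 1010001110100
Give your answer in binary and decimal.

Apply | to each column (1 where either bit is 1):
  1111001110000
| 1010001110100
---------------
  1111001110100

Answer: 1111001110100 (7796)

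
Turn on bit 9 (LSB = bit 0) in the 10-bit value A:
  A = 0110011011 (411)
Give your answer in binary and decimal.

Mask = 1 << 9 = 1000000000
Bit 9 of A is 0, so OR-ing with the mask flips it to 1.
  0110011011
| 1000000000
------------
  1110011011

Answer: 1110011011 (923)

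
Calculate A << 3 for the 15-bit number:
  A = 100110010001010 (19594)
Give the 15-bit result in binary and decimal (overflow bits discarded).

Shift left by 3: drop the top 3 bit(s), append 3 zero(s) on the right.
  100110010001010  ->  discard [100], keep [110010001010], append 000
= 110010001010000

Answer: 110010001010000 (25680)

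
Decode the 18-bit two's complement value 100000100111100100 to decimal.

MSB is 1, so the value is negative. Find the magnitude:
1. Invert bits:  011111011000011011
2. Add 1:        011111011000011100  = 128540
3. Apply sign:   -128540

Answer: -128540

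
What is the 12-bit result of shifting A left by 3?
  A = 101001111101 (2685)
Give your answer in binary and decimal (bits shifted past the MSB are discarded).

Shift left by 3: drop the top 3 bit(s), append 3 zero(s) on the right.
  101001111101  ->  discard [101], keep [001111101], append 000
= 001111101000

Answer: 001111101000 (1000)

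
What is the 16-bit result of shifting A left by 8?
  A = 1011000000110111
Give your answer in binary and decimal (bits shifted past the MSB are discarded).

Shift left by 8: drop the top 8 bit(s), append 8 zero(s) on the right.
  1011000000110111  ->  discard [10110000], keep [00110111], append 00000000
= 0011011100000000

Answer: 0011011100000000 (14080)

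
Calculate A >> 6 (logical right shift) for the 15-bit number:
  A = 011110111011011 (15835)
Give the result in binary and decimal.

Logical shift right by 6: drop the bottom 6 bit(s), prepend 6 zero(s) on the left.
  011110111011011  ->  keep [011110111], discard [011011], prepend 000000
= 000000011110111

Answer: 000000011110111 (247)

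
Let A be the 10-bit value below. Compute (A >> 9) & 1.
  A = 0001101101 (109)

Bit 9 is the 10th from the right.
  0001101101
  ^
That bit is 0.

Answer: 0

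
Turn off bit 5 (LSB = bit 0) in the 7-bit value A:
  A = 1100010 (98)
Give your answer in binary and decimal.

Mask = ~(1 << 5) = 1011111
Bit 5 of A is 1, so AND-ing with the mask clears it to 0.
  1100010
& 1011111
---------
  1000010

Answer: 1000010 (66)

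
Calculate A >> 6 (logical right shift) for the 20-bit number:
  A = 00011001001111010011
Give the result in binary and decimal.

Logical shift right by 6: drop the bottom 6 bit(s), prepend 6 zero(s) on the left.
  00011001001111010011  ->  keep [00011001001111], discard [010011], prepend 000000
= 00000000011001001111

Answer: 00000000011001001111 (1615)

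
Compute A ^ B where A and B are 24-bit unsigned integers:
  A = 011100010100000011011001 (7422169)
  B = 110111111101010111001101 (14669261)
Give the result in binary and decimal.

Apply ^ to each column (1 where bits differ):
  011100010100000011011001
^ 110111111101010111001101
--------------------------
  101011101001010100010100

Answer: 101011101001010100010100 (11441428)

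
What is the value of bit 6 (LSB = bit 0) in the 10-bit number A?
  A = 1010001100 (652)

Bit 6 is the 7th from the right.
  1010001100
     ^
That bit is 0.

Answer: 0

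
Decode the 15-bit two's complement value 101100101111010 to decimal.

MSB is 1, so the value is negative. Find the magnitude:
1. Invert bits:  010011010000101
2. Add 1:        010011010000110  = 9862
3. Apply sign:   -9862

Answer: -9862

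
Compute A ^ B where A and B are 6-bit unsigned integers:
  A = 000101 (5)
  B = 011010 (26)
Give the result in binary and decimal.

Apply ^ to each column (1 where bits differ):
  000101
^ 011010
--------
  011111

Answer: 011111 (31)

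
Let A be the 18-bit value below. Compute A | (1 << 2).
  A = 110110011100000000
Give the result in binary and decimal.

Mask = 1 << 2 = 000000000000000100
Bit 2 of A is 0, so OR-ing with the mask flips it to 1.
  110110011100000000
| 000000000000000100
--------------------
  110110011100000100

Answer: 110110011100000100 (222980)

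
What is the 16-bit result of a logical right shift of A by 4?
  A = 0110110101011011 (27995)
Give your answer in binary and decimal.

Logical shift right by 4: drop the bottom 4 bit(s), prepend 4 zero(s) on the left.
  0110110101011011  ->  keep [011011010101], discard [1011], prepend 0000
= 0000011011010101

Answer: 0000011011010101 (1749)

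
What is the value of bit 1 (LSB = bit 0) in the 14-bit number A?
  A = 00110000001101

Bit 1 is the 2nd from the right.
  00110000001101
              ^
That bit is 0.

Answer: 0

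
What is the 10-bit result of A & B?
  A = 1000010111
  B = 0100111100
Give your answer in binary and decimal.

Apply & to each column (1 only where both bits are 1):
  1000010111
& 0100111100
------------
  0000010100

Answer: 0000010100 (20)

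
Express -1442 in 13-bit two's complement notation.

1. Binary of +1442:  0010110100010
2. Invert bits:     1101001011101
3. Add 1:           1101001011110

Answer: 1101001011110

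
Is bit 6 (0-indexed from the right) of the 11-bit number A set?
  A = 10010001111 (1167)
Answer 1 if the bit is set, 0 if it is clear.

Bit 6 is the 7th from the right.
  10010001111
      ^
That bit is 0.

Answer: 0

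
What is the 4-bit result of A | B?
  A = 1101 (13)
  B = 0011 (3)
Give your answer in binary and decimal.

Apply | to each column (1 where either bit is 1):
  1101
| 0011
------
  1111

Answer: 1111 (15)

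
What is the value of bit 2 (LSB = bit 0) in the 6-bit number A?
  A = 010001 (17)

Bit 2 is the 3rd from the right.
  010001
     ^
That bit is 0.

Answer: 0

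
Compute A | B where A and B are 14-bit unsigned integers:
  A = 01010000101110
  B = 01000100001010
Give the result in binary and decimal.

Apply | to each column (1 where either bit is 1):
  01010000101110
| 01000100001010
----------------
  01010100101110

Answer: 01010100101110 (5422)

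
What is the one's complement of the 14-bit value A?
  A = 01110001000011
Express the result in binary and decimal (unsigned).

Flip each bit (0->1, 1->0):
  01110001000011
  10001110111100

Answer: 10001110111100 (9148)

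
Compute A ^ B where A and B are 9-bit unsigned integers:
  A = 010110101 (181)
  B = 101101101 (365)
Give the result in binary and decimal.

Apply ^ to each column (1 where bits differ):
  010110101
^ 101101101
-----------
  111011000

Answer: 111011000 (472)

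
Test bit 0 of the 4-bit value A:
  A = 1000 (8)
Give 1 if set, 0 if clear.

Bit 0 is the 1st from the right.
  1000
     ^
That bit is 0.

Answer: 0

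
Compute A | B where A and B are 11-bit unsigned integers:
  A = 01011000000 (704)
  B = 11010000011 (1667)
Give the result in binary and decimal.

Apply | to each column (1 where either bit is 1):
  01011000000
| 11010000011
-------------
  11011000011

Answer: 11011000011 (1731)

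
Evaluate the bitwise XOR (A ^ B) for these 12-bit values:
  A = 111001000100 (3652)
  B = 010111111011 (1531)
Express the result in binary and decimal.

Apply ^ to each column (1 where bits differ):
  111001000100
^ 010111111011
--------------
  101110111111

Answer: 101110111111 (3007)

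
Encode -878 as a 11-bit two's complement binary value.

1. Binary of +878:  01101101110
2. Invert bits:     10010010001
3. Add 1:           10010010010

Answer: 10010010010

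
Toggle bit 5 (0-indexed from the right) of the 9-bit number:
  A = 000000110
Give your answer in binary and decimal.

Mask = 1 << 5 = 000100000
Bit 5 of A is 0; XOR with the mask flips it to 1.
  000000110
^ 000100000
-----------
  000100110

Answer: 000100110 (38)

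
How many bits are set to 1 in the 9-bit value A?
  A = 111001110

111001110
1-bits at positions (from bit 0 = LSB): 1, 2, 3, 6, 7, 8
Count = 6

Answer: 6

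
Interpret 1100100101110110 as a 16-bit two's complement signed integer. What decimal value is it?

MSB is 1, so the value is negative. Find the magnitude:
1. Invert bits:  0011011010001001
2. Add 1:        0011011010001010  = 13962
3. Apply sign:   -13962

Answer: -13962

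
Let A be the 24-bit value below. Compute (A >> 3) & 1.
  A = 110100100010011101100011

Bit 3 is the 4th from the right.
  110100100010011101100011
                      ^
That bit is 0.

Answer: 0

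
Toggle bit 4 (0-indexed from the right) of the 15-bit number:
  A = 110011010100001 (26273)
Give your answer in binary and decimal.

Mask = 1 << 4 = 000000000010000
Bit 4 of A is 0; XOR with the mask flips it to 1.
  110011010100001
^ 000000000010000
-----------------
  110011010110001

Answer: 110011010110001 (26289)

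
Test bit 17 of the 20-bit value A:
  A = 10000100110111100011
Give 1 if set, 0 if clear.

Bit 17 is the 18th from the right.
  10000100110111100011
    ^
That bit is 0.

Answer: 0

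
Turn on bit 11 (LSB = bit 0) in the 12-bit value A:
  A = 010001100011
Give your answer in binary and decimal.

Mask = 1 << 11 = 100000000000
Bit 11 of A is 0, so OR-ing with the mask flips it to 1.
  010001100011
| 100000000000
--------------
  110001100011

Answer: 110001100011 (3171)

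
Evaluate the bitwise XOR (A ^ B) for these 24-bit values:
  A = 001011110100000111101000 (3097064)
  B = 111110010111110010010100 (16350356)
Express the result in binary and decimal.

Apply ^ to each column (1 where bits differ):
  001011110100000111101000
^ 111110010111110010010100
--------------------------
  110101100011110101111100

Answer: 110101100011110101111100 (14040444)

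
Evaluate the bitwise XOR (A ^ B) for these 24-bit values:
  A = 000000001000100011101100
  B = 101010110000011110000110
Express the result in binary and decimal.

Apply ^ to each column (1 where bits differ):
  000000001000100011101100
^ 101010110000011110000110
--------------------------
  101010111000111101101010

Answer: 101010111000111101101010 (11243370)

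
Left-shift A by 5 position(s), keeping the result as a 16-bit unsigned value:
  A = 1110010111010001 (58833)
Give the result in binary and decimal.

Shift left by 5: drop the top 5 bit(s), append 5 zero(s) on the right.
  1110010111010001  ->  discard [11100], keep [10111010001], append 00000
= 1011101000100000

Answer: 1011101000100000 (47648)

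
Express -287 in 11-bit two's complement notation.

1. Binary of +287:  00100011111
2. Invert bits:     11011100000
3. Add 1:           11011100001

Answer: 11011100001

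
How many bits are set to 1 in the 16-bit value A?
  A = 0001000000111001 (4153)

0001000000111001
1-bits at positions (from bit 0 = LSB): 0, 3, 4, 5, 12
Count = 5

Answer: 5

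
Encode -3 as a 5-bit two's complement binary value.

1. Binary of +3:  00011
2. Invert bits:     11100
3. Add 1:           11101

Answer: 11101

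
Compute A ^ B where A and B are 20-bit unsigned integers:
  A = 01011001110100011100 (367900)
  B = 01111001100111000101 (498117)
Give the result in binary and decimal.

Apply ^ to each column (1 where bits differ):
  01011001110100011100
^ 01111001100111000101
----------------------
  00100000010011011001

Answer: 00100000010011011001 (132313)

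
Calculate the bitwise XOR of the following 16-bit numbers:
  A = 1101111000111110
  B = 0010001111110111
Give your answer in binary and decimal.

Apply ^ to each column (1 where bits differ):
  1101111000111110
^ 0010001111110111
------------------
  1111110111001001

Answer: 1111110111001001 (64969)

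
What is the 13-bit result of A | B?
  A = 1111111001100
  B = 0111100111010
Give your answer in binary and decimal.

Apply | to each column (1 where either bit is 1):
  1111111001100
| 0111100111010
---------------
  1111111111110

Answer: 1111111111110 (8190)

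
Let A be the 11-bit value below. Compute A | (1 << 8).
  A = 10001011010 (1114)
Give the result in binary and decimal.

Mask = 1 << 8 = 00100000000
Bit 8 of A is 0, so OR-ing with the mask flips it to 1.
  10001011010
| 00100000000
-------------
  10101011010

Answer: 10101011010 (1370)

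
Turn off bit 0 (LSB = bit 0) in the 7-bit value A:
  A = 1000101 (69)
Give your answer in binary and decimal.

Mask = ~(1 << 0) = 1111110
Bit 0 of A is 1, so AND-ing with the mask clears it to 0.
  1000101
& 1111110
---------
  1000100

Answer: 1000100 (68)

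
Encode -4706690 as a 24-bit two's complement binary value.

1. Binary of +4706690:  010001111101000110000010
2. Invert bits:     101110000010111001111101
3. Add 1:           101110000010111001111110

Answer: 101110000010111001111110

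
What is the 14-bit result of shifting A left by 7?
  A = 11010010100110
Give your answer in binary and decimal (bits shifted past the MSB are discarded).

Shift left by 7: drop the top 7 bit(s), append 7 zero(s) on the right.
  11010010100110  ->  discard [1101001], keep [0100110], append 0000000
= 01001100000000

Answer: 01001100000000 (4864)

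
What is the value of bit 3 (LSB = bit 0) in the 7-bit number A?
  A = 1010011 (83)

Bit 3 is the 4th from the right.
  1010011
     ^
That bit is 0.

Answer: 0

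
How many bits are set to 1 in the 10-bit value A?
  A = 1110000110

1110000110
1-bits at positions (from bit 0 = LSB): 1, 2, 7, 8, 9
Count = 5

Answer: 5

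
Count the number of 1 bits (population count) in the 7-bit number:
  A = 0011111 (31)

0011111
1-bits at positions (from bit 0 = LSB): 0, 1, 2, 3, 4
Count = 5

Answer: 5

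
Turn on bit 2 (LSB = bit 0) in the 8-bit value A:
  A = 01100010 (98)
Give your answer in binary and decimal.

Mask = 1 << 2 = 00000100
Bit 2 of A is 0, so OR-ing with the mask flips it to 1.
  01100010
| 00000100
----------
  01100110

Answer: 01100110 (102)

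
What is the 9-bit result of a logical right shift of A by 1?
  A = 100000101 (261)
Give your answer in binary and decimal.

Logical shift right by 1: drop the bottom 1 bit(s), prepend 1 zero(s) on the left.
  100000101  ->  keep [10000010], discard [1], prepend 0
= 010000010

Answer: 010000010 (130)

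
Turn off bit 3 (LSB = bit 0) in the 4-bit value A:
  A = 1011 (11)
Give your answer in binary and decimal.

Mask = ~(1 << 3) = 0111
Bit 3 of A is 1, so AND-ing with the mask clears it to 0.
  1011
& 0111
------
  0011

Answer: 0011 (3)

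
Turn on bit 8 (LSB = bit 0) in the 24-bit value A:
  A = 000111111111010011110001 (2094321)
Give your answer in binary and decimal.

Mask = 1 << 8 = 000000000000000100000000
Bit 8 of A is 0, so OR-ing with the mask flips it to 1.
  000111111111010011110001
| 000000000000000100000000
--------------------------
  000111111111010111110001

Answer: 000111111111010111110001 (2094577)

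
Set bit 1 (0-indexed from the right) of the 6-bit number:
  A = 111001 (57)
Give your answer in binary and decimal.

Mask = 1 << 1 = 000010
Bit 1 of A is 0, so OR-ing with the mask flips it to 1.
  111001
| 000010
--------
  111011

Answer: 111011 (59)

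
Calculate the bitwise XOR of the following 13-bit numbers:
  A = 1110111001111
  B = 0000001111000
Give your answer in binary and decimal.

Apply ^ to each column (1 where bits differ):
  1110111001111
^ 0000001111000
---------------
  1110110110111

Answer: 1110110110111 (7607)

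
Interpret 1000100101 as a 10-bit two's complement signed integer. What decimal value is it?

MSB is 1, so the value is negative. Find the magnitude:
1. Invert bits:  0111011010
2. Add 1:        0111011011  = 475
3. Apply sign:   -475

Answer: -475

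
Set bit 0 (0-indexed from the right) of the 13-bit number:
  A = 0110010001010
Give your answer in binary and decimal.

Mask = 1 << 0 = 0000000000001
Bit 0 of A is 0, so OR-ing with the mask flips it to 1.
  0110010001010
| 0000000000001
---------------
  0110010001011

Answer: 0110010001011 (3211)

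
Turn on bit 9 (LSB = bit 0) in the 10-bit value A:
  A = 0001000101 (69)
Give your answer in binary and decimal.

Mask = 1 << 9 = 1000000000
Bit 9 of A is 0, so OR-ing with the mask flips it to 1.
  0001000101
| 1000000000
------------
  1001000101

Answer: 1001000101 (581)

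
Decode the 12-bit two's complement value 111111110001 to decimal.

MSB is 1, so the value is negative. Find the magnitude:
1. Invert bits:  000000001110
2. Add 1:        000000001111  = 15
3. Apply sign:   -15

Answer: -15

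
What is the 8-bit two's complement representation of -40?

1. Binary of +40:  00101000
2. Invert bits:     11010111
3. Add 1:           11011000

Answer: 11011000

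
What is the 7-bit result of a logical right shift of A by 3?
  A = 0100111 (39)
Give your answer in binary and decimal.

Logical shift right by 3: drop the bottom 3 bit(s), prepend 3 zero(s) on the left.
  0100111  ->  keep [0100], discard [111], prepend 000
= 0000100

Answer: 0000100 (4)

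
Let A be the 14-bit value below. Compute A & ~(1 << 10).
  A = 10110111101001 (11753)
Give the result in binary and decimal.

Mask = ~(1 << 10) = 11101111111111
Bit 10 of A is 1, so AND-ing with the mask clears it to 0.
  10110111101001
& 11101111111111
----------------
  10100111101001

Answer: 10100111101001 (10729)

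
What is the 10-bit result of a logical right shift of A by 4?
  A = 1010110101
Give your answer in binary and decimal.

Logical shift right by 4: drop the bottom 4 bit(s), prepend 4 zero(s) on the left.
  1010110101  ->  keep [101011], discard [0101], prepend 0000
= 0000101011

Answer: 0000101011 (43)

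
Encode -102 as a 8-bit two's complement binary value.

1. Binary of +102:  01100110
2. Invert bits:     10011001
3. Add 1:           10011010

Answer: 10011010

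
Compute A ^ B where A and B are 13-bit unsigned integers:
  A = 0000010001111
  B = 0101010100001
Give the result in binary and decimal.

Apply ^ to each column (1 where bits differ):
  0000010001111
^ 0101010100001
---------------
  0101000101110

Answer: 0101000101110 (2606)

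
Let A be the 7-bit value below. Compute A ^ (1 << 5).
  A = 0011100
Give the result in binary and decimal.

Mask = 1 << 5 = 0100000
Bit 5 of A is 0; XOR with the mask flips it to 1.
  0011100
^ 0100000
---------
  0111100

Answer: 0111100 (60)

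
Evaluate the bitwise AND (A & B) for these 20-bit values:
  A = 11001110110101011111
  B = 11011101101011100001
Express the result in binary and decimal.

Apply & to each column (1 only where both bits are 1):
  11001110110101011111
& 11011101101011100001
----------------------
  11001100100001000001

Answer: 11001100100001000001 (837697)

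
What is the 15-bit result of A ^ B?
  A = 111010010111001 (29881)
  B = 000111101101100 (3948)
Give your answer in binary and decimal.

Apply ^ to each column (1 where bits differ):
  111010010111001
^ 000111101101100
-----------------
  111101111010101

Answer: 111101111010101 (31701)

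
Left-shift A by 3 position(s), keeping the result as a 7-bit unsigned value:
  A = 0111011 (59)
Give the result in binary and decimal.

Shift left by 3: drop the top 3 bit(s), append 3 zero(s) on the right.
  0111011  ->  discard [011], keep [1011], append 000
= 1011000

Answer: 1011000 (88)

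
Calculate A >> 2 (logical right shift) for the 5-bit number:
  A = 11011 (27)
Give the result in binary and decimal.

Logical shift right by 2: drop the bottom 2 bit(s), prepend 2 zero(s) on the left.
  11011  ->  keep [110], discard [11], prepend 00
= 00110

Answer: 00110 (6)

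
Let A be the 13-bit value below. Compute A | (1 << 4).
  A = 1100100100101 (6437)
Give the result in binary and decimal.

Mask = 1 << 4 = 0000000010000
Bit 4 of A is 0, so OR-ing with the mask flips it to 1.
  1100100100101
| 0000000010000
---------------
  1100100110101

Answer: 1100100110101 (6453)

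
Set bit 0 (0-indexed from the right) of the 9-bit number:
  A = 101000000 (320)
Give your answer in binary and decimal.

Mask = 1 << 0 = 000000001
Bit 0 of A is 0, so OR-ing with the mask flips it to 1.
  101000000
| 000000001
-----------
  101000001

Answer: 101000001 (321)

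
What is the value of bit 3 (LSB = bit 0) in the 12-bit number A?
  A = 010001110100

Bit 3 is the 4th from the right.
  010001110100
          ^
That bit is 0.

Answer: 0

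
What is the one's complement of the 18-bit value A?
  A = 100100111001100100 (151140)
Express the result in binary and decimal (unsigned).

Flip each bit (0->1, 1->0):
  100100111001100100
  011011000110011011

Answer: 011011000110011011 (111003)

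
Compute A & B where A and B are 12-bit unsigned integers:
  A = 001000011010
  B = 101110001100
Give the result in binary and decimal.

Apply & to each column (1 only where both bits are 1):
  001000011010
& 101110001100
--------------
  001000001000

Answer: 001000001000 (520)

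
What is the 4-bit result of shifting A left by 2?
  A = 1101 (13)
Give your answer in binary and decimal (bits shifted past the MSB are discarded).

Shift left by 2: drop the top 2 bit(s), append 2 zero(s) on the right.
  1101  ->  discard [11], keep [01], append 00
= 0100

Answer: 0100 (4)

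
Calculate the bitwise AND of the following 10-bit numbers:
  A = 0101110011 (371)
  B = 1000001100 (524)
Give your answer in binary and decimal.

Apply & to each column (1 only where both bits are 1):
  0101110011
& 1000001100
------------
  0000000000

Answer: 0000000000 (0)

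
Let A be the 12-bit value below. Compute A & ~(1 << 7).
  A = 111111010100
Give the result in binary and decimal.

Mask = ~(1 << 7) = 111101111111
Bit 7 of A is 1, so AND-ing with the mask clears it to 0.
  111111010100
& 111101111111
--------------
  111101010100

Answer: 111101010100 (3924)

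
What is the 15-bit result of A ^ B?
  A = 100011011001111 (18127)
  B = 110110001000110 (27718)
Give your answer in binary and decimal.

Apply ^ to each column (1 where bits differ):
  100011011001111
^ 110110001000110
-----------------
  010101010001001

Answer: 010101010001001 (10889)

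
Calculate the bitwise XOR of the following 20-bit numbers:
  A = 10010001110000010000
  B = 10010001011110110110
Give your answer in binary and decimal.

Apply ^ to each column (1 where bits differ):
  10010001110000010000
^ 10010001011110110110
----------------------
  00000000101110100110

Answer: 00000000101110100110 (2982)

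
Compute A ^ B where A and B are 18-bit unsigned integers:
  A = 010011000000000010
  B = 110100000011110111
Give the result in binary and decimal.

Apply ^ to each column (1 where bits differ):
  010011000000000010
^ 110100000011110111
--------------------
  100111000011110101

Answer: 100111000011110101 (159989)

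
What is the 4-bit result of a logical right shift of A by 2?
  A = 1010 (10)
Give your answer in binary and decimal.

Logical shift right by 2: drop the bottom 2 bit(s), prepend 2 zero(s) on the left.
  1010  ->  keep [10], discard [10], prepend 00
= 0010

Answer: 0010 (2)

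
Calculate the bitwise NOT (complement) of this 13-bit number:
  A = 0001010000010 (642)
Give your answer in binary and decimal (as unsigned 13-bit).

Flip each bit (0->1, 1->0):
  0001010000010
  1110101111101

Answer: 1110101111101 (7549)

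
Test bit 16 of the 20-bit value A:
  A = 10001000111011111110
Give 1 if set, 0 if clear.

Bit 16 is the 17th from the right.
  10001000111011111110
     ^
That bit is 0.

Answer: 0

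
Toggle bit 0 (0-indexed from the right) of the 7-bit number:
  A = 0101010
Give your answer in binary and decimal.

Mask = 1 << 0 = 0000001
Bit 0 of A is 0; XOR with the mask flips it to 1.
  0101010
^ 0000001
---------
  0101011

Answer: 0101011 (43)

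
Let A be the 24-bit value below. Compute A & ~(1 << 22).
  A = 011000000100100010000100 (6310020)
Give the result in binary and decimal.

Mask = ~(1 << 22) = 101111111111111111111111
Bit 22 of A is 1, so AND-ing with the mask clears it to 0.
  011000000100100010000100
& 101111111111111111111111
--------------------------
  001000000100100010000100

Answer: 001000000100100010000100 (2115716)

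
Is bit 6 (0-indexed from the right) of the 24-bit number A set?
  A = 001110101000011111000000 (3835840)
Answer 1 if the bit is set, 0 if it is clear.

Bit 6 is the 7th from the right.
  001110101000011111000000
                   ^
That bit is 1.

Answer: 1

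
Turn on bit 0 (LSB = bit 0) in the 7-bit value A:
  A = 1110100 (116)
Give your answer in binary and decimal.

Mask = 1 << 0 = 0000001
Bit 0 of A is 0, so OR-ing with the mask flips it to 1.
  1110100
| 0000001
---------
  1110101

Answer: 1110101 (117)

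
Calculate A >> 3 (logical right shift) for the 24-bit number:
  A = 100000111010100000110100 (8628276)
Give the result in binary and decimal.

Logical shift right by 3: drop the bottom 3 bit(s), prepend 3 zero(s) on the left.
  100000111010100000110100  ->  keep [100000111010100000110], discard [100], prepend 000
= 000100000111010100000110

Answer: 000100000111010100000110 (1078534)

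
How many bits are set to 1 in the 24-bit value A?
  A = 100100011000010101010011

100100011000010101010011
1-bits at positions (from bit 0 = LSB): 0, 1, 4, 6, 8, 10, 15, 16, 20, 23
Count = 10

Answer: 10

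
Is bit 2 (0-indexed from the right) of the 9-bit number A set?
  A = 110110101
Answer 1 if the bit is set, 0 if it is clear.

Bit 2 is the 3rd from the right.
  110110101
        ^
That bit is 1.

Answer: 1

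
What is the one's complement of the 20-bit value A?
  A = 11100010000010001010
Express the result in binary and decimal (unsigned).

Flip each bit (0->1, 1->0):
  11100010000010001010
  00011101111101110101

Answer: 00011101111101110101 (122741)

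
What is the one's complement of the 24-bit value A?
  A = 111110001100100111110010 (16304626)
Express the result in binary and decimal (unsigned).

Flip each bit (0->1, 1->0):
  111110001100100111110010
  000001110011011000001101

Answer: 000001110011011000001101 (472589)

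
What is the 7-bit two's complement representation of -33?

1. Binary of +33:  0100001
2. Invert bits:     1011110
3. Add 1:           1011111

Answer: 1011111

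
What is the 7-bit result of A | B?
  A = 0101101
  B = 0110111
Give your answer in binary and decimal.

Apply | to each column (1 where either bit is 1):
  0101101
| 0110111
---------
  0111111

Answer: 0111111 (63)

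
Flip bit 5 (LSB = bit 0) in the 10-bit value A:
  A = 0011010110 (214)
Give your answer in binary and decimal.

Mask = 1 << 5 = 0000100000
Bit 5 of A is 0; XOR with the mask flips it to 1.
  0011010110
^ 0000100000
------------
  0011110110

Answer: 0011110110 (246)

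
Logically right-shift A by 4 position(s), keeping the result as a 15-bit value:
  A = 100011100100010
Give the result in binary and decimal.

Logical shift right by 4: drop the bottom 4 bit(s), prepend 4 zero(s) on the left.
  100011100100010  ->  keep [10001110010], discard [0010], prepend 0000
= 000010001110010

Answer: 000010001110010 (1138)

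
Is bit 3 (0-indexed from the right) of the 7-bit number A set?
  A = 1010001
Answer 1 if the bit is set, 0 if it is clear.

Bit 3 is the 4th from the right.
  1010001
     ^
That bit is 0.

Answer: 0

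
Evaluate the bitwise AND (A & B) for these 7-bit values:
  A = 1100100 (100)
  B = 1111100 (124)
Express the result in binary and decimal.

Apply & to each column (1 only where both bits are 1):
  1100100
& 1111100
---------
  1100100

Answer: 1100100 (100)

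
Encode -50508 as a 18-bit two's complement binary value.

1. Binary of +50508:  001100010101001100
2. Invert bits:     110011101010110011
3. Add 1:           110011101010110100

Answer: 110011101010110100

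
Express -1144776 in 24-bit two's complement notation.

1. Binary of +1144776:  000100010111011111001000
2. Invert bits:     111011101000100000110111
3. Add 1:           111011101000100000111000

Answer: 111011101000100000111000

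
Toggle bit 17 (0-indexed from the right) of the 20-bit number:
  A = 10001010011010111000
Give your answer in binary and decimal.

Mask = 1 << 17 = 00100000000000000000
Bit 17 of A is 0; XOR with the mask flips it to 1.
  10001010011010111000
^ 00100000000000000000
----------------------
  10101010011010111000

Answer: 10101010011010111000 (698040)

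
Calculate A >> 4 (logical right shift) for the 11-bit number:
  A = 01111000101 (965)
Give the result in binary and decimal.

Logical shift right by 4: drop the bottom 4 bit(s), prepend 4 zero(s) on the left.
  01111000101  ->  keep [0111100], discard [0101], prepend 0000
= 00000111100

Answer: 00000111100 (60)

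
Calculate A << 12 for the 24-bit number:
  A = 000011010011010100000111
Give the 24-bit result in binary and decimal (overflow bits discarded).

Shift left by 12: drop the top 12 bit(s), append 12 zero(s) on the right.
  000011010011010100000111  ->  discard [000011010011], keep [010100000111], append 000000000000
= 010100000111000000000000

Answer: 010100000111000000000000 (5271552)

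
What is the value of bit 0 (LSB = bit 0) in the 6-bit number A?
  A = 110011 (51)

Bit 0 is the 1st from the right.
  110011
       ^
That bit is 1.

Answer: 1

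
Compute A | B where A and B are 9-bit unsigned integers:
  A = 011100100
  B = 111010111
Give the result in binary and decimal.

Apply | to each column (1 where either bit is 1):
  011100100
| 111010111
-----------
  111110111

Answer: 111110111 (503)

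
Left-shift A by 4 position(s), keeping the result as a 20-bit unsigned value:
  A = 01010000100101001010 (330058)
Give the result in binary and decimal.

Shift left by 4: drop the top 4 bit(s), append 4 zero(s) on the right.
  01010000100101001010  ->  discard [0101], keep [0000100101001010], append 0000
= 00001001010010100000

Answer: 00001001010010100000 (38048)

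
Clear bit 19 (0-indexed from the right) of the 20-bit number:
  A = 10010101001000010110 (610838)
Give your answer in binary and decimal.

Mask = ~(1 << 19) = 01111111111111111111
Bit 19 of A is 1, so AND-ing with the mask clears it to 0.
  10010101001000010110
& 01111111111111111111
----------------------
  00010101001000010110

Answer: 00010101001000010110 (86550)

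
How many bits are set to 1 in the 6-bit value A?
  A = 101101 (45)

101101
1-bits at positions (from bit 0 = LSB): 0, 2, 3, 5
Count = 4

Answer: 4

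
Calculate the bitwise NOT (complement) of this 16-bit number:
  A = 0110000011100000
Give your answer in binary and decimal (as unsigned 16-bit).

Flip each bit (0->1, 1->0):
  0110000011100000
  1001111100011111

Answer: 1001111100011111 (40735)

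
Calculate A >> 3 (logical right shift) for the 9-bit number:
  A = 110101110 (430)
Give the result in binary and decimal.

Logical shift right by 3: drop the bottom 3 bit(s), prepend 3 zero(s) on the left.
  110101110  ->  keep [110101], discard [110], prepend 000
= 000110101

Answer: 000110101 (53)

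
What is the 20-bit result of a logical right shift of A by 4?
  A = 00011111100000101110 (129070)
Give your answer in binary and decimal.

Logical shift right by 4: drop the bottom 4 bit(s), prepend 4 zero(s) on the left.
  00011111100000101110  ->  keep [0001111110000010], discard [1110], prepend 0000
= 00000001111110000010

Answer: 00000001111110000010 (8066)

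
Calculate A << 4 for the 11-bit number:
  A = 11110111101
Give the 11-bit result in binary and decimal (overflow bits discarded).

Shift left by 4: drop the top 4 bit(s), append 4 zero(s) on the right.
  11110111101  ->  discard [1111], keep [0111101], append 0000
= 01111010000

Answer: 01111010000 (976)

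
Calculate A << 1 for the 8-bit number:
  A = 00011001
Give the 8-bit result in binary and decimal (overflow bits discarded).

Shift left by 1: drop the top 1 bit(s), append 1 zero(s) on the right.
  00011001  ->  discard [0], keep [0011001], append 0
= 00110010

Answer: 00110010 (50)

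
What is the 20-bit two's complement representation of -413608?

1. Binary of +413608:  01100100111110101000
2. Invert bits:     10011011000001010111
3. Add 1:           10011011000001011000

Answer: 10011011000001011000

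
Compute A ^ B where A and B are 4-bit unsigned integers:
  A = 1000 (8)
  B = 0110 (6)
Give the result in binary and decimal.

Apply ^ to each column (1 where bits differ):
  1000
^ 0110
------
  1110

Answer: 1110 (14)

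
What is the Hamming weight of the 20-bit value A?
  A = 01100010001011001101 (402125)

01100010001011001101
1-bits at positions (from bit 0 = LSB): 0, 2, 3, 6, 7, 9, 13, 17, 18
Count = 9

Answer: 9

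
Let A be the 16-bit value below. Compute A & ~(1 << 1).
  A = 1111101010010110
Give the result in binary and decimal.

Mask = ~(1 << 1) = 1111111111111101
Bit 1 of A is 1, so AND-ing with the mask clears it to 0.
  1111101010010110
& 1111111111111101
------------------
  1111101010010100

Answer: 1111101010010100 (64148)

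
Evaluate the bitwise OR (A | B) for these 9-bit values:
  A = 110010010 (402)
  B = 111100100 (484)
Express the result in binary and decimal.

Apply | to each column (1 where either bit is 1):
  110010010
| 111100100
-----------
  111110110

Answer: 111110110 (502)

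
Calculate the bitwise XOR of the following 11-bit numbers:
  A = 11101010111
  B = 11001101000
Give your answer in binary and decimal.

Apply ^ to each column (1 where bits differ):
  11101010111
^ 11001101000
-------------
  00100111111

Answer: 00100111111 (319)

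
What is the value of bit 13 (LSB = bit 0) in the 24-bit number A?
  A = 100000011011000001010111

Bit 13 is the 14th from the right.
  100000011011000001010111
            ^
That bit is 1.

Answer: 1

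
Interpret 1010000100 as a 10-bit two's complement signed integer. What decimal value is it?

MSB is 1, so the value is negative. Find the magnitude:
1. Invert bits:  0101111011
2. Add 1:        0101111100  = 380
3. Apply sign:   -380

Answer: -380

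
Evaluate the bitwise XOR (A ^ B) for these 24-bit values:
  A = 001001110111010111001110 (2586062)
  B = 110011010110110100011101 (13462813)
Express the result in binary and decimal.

Apply ^ to each column (1 where bits differ):
  001001110111010111001110
^ 110011010110110100011101
--------------------------
  111010100001100011010011

Answer: 111010100001100011010011 (15341779)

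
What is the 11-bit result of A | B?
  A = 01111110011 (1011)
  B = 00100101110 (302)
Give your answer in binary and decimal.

Apply | to each column (1 where either bit is 1):
  01111110011
| 00100101110
-------------
  01111111111

Answer: 01111111111 (1023)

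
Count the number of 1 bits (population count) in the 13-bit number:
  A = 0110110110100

0110110110100
1-bits at positions (from bit 0 = LSB): 2, 4, 5, 7, 8, 10, 11
Count = 7

Answer: 7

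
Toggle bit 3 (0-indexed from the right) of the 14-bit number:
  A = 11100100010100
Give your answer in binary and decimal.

Mask = 1 << 3 = 00000000001000
Bit 3 of A is 0; XOR with the mask flips it to 1.
  11100100010100
^ 00000000001000
----------------
  11100100011100

Answer: 11100100011100 (14620)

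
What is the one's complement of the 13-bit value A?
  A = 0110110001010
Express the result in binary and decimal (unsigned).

Flip each bit (0->1, 1->0):
  0110110001010
  1001001110101

Answer: 1001001110101 (4725)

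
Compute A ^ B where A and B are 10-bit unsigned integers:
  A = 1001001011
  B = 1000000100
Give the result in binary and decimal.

Apply ^ to each column (1 where bits differ):
  1001001011
^ 1000000100
------------
  0001001111

Answer: 0001001111 (79)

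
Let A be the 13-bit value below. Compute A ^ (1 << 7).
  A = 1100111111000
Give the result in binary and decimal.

Mask = 1 << 7 = 0000010000000
Bit 7 of A is 1; XOR with the mask flips it to 0.
  1100111111000
^ 0000010000000
---------------
  1100101111000

Answer: 1100101111000 (6520)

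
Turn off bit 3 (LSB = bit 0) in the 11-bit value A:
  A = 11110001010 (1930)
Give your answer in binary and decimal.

Mask = ~(1 << 3) = 11111110111
Bit 3 of A is 1, so AND-ing with the mask clears it to 0.
  11110001010
& 11111110111
-------------
  11110000010

Answer: 11110000010 (1922)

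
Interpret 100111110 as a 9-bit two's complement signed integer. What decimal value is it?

MSB is 1, so the value is negative. Find the magnitude:
1. Invert bits:  011000001
2. Add 1:        011000010  = 194
3. Apply sign:   -194

Answer: -194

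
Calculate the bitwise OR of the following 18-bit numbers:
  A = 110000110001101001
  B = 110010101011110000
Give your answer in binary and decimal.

Apply | to each column (1 where either bit is 1):
  110000110001101001
| 110010101011110000
--------------------
  110010111011111001

Answer: 110010111011111001 (208633)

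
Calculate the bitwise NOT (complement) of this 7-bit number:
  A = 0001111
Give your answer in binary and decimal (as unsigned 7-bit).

Flip each bit (0->1, 1->0):
  0001111
  1110000

Answer: 1110000 (112)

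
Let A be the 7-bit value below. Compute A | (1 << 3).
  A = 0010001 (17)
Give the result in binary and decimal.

Mask = 1 << 3 = 0001000
Bit 3 of A is 0, so OR-ing with the mask flips it to 1.
  0010001
| 0001000
---------
  0011001

Answer: 0011001 (25)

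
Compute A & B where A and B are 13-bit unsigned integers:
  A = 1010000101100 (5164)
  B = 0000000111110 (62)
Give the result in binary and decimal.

Apply & to each column (1 only where both bits are 1):
  1010000101100
& 0000000111110
---------------
  0000000101100

Answer: 0000000101100 (44)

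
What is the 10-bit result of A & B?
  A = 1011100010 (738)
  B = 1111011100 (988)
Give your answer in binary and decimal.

Apply & to each column (1 only where both bits are 1):
  1011100010
& 1111011100
------------
  1011000000

Answer: 1011000000 (704)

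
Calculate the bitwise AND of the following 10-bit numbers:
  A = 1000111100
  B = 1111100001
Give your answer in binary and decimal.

Apply & to each column (1 only where both bits are 1):
  1000111100
& 1111100001
------------
  1000100000

Answer: 1000100000 (544)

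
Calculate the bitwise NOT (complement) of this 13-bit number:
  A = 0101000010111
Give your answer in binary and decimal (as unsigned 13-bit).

Flip each bit (0->1, 1->0):
  0101000010111
  1010111101000

Answer: 1010111101000 (5608)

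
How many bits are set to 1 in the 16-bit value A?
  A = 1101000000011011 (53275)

1101000000011011
1-bits at positions (from bit 0 = LSB): 0, 1, 3, 4, 12, 14, 15
Count = 7

Answer: 7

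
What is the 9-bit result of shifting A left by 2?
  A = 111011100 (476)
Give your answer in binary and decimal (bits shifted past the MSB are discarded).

Shift left by 2: drop the top 2 bit(s), append 2 zero(s) on the right.
  111011100  ->  discard [11], keep [1011100], append 00
= 101110000

Answer: 101110000 (368)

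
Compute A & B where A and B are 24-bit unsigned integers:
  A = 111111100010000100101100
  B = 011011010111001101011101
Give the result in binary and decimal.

Apply & to each column (1 only where both bits are 1):
  111111100010000100101100
& 011011010111001101011101
--------------------------
  011011000010000100001100

Answer: 011011000010000100001100 (7086348)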